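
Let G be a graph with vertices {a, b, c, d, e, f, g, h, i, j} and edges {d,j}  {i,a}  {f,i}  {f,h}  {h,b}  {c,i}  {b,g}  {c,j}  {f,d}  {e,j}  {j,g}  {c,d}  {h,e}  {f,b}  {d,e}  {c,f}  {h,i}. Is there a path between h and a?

Yes

From h we can reach a, b, c, d, e, f, g, h, i, j, which includes a.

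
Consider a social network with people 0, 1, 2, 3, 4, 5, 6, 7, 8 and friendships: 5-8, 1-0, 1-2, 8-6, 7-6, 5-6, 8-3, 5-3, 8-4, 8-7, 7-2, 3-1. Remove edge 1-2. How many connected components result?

1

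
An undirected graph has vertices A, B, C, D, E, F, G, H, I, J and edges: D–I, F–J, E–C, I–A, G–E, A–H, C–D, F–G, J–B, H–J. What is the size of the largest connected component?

Starting from A we can reach A, B, C, D, E, F, G, H, I, J. That is one component of size 10.
The largest has 10 vertices.

10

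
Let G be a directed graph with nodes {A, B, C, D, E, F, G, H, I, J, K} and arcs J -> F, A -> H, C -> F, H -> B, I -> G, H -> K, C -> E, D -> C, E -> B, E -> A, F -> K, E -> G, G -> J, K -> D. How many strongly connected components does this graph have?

3

{A, C, D, E, F, G, H, J, K} are all mutually reachable — one SCC of size 9.
{B} is an SCC by itself.
{I} is an SCC by itself.
That gives 3 strongly connected components.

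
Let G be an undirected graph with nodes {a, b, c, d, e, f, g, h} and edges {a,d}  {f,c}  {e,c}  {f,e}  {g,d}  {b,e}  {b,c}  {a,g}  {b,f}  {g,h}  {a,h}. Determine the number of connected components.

Starting from a we can reach a, d, g, h. That is one component of size 4.
Starting from b we can reach b, c, e, f. That is one component of size 4.
Total: 2 components.

2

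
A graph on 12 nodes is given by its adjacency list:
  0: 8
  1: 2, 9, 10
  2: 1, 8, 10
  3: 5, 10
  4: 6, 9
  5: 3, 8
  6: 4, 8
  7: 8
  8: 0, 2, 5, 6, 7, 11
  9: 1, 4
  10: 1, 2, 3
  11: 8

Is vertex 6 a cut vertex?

No

Deleting 6 leaves 1 component (was 1) (its neighbors 4, 8 remain connected to each other), so 6 is not a cut vertex.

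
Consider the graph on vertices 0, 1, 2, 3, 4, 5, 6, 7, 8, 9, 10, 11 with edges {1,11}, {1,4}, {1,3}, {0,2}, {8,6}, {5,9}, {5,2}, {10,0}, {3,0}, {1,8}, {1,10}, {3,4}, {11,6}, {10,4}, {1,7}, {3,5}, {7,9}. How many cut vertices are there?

1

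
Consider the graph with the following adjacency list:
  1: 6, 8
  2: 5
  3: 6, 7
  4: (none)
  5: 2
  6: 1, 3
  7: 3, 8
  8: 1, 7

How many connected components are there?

3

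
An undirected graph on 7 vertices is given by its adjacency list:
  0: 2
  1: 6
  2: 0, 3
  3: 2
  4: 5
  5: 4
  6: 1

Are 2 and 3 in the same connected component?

From 2 we can reach 0, 2, 3, which includes 3.

Yes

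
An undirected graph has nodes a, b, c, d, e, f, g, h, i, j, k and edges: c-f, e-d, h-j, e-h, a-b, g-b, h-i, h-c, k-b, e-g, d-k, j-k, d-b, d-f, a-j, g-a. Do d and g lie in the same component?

Yes

From d we can reach a, b, c, d, e, f, g, h, i, j, k, which includes g.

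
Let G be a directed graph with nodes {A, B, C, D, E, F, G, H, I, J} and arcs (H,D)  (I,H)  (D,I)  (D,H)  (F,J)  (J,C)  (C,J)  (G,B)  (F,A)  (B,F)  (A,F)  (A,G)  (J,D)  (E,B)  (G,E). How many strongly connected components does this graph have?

{A, B, E, F, G} are all mutually reachable — one SCC of size 5.
{D, H, I} are all mutually reachable — one SCC of size 3.
{C, J} are all mutually reachable — one SCC of size 2.
That gives 3 strongly connected components.

3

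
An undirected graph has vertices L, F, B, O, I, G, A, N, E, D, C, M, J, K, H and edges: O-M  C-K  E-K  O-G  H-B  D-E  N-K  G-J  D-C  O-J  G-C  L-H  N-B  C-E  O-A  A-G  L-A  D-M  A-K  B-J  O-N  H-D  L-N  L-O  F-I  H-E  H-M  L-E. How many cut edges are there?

1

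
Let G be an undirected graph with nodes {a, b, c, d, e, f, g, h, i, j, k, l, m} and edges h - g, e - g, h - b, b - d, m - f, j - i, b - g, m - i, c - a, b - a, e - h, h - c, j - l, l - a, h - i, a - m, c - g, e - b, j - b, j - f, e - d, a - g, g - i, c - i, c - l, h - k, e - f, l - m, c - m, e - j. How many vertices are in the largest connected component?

Starting from a we can reach a, b, c, d, e, f, g, h, i, j, k, l, m. That is one component of size 13.
The largest has 13 vertices.

13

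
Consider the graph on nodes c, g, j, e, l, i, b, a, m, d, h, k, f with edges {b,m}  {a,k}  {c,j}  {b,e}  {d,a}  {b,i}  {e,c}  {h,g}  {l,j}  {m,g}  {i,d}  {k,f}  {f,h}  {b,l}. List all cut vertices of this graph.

b

Removing b increases the component count from 1 to 2, so b is a cut vertex.
By contrast removing g leaves 1 component; it is not a cut vertex. No other vertex is a cut vertex either.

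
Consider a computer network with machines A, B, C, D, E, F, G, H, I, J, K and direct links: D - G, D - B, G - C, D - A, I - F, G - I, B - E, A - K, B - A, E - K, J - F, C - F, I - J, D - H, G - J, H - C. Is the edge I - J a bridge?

No

After removing I - J, the path I-G-J still connects them, so the edge is not a bridge.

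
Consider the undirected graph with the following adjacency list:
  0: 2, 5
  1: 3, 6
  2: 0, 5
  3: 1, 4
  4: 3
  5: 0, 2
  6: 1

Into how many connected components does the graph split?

2

Starting from 0 we can reach 0, 2, 5. That is one component of size 3.
Starting from 1 we can reach 1, 3, 4, 6. That is one component of size 4.
Total: 2 components.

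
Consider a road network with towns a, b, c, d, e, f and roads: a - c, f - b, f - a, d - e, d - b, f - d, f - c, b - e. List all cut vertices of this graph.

f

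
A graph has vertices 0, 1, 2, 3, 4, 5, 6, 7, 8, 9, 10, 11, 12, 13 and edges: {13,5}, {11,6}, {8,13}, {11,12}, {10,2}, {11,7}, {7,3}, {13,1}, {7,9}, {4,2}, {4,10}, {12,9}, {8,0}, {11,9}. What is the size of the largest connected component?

6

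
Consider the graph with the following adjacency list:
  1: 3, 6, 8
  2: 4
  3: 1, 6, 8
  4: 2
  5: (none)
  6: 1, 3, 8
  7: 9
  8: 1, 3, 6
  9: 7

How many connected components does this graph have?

5 is isolated — a component by itself.
Starting from 2 we can reach 2, 4. That is one component of size 2.
Starting from 7 we can reach 7, 9. That is one component of size 2.
Starting from 1 we can reach 1, 3, 6, 8. That is one component of size 4.
Total: 4 components.

4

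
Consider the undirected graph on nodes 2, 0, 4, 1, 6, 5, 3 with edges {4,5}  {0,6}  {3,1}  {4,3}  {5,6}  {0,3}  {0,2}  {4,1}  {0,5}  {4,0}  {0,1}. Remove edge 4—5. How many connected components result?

4 and 5 are still connected via 4-0-5, so the component count stays at 1.

1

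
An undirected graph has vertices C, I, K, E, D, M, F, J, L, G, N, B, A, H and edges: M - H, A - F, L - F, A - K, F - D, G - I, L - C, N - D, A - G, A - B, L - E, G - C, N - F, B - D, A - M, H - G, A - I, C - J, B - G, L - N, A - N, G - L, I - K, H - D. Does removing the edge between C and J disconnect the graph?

Removing C - J leaves no path between C and J: the component count goes from 1 to 2. So it is a bridge.

Yes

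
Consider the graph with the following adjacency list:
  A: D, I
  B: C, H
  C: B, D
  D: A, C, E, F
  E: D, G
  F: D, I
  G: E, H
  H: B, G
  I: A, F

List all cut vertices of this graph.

D

Removing D increases the component count from 1 to 2, so D is a cut vertex.
By contrast removing C leaves 1 component; it is not a cut vertex. No other vertex is a cut vertex either.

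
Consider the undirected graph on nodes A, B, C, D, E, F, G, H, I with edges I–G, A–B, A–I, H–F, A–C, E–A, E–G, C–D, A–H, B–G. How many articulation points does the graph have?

3

Removing A increases the component count from 1 to 3, so A is a cut vertex.
Removing C increases the component count from 1 to 2, so C is a cut vertex.
Removing H increases the component count from 1 to 2, so H is a cut vertex.
By contrast removing F leaves 1 component; it is not a cut vertex. No other vertex is a cut vertex either.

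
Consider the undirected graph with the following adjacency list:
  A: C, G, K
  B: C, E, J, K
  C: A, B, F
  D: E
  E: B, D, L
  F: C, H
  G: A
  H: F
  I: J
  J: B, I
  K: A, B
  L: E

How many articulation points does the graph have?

6

Removing A increases the component count from 1 to 2, so A is a cut vertex.
Removing B increases the component count from 1 to 3, so B is a cut vertex.
Removing C increases the component count from 1 to 2, so C is a cut vertex.
Likewise E, F, J are cut vertices.
By contrast removing I leaves 1 component; it is not a cut vertex. No other vertex is a cut vertex either.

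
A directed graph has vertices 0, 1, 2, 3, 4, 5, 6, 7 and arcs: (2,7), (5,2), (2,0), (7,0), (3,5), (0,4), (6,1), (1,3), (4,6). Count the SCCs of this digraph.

{0, 1, 2, 3, 4, 5, 6, 7} are all mutually reachable — one SCC of size 8.
That gives 1 strongly connected component.

1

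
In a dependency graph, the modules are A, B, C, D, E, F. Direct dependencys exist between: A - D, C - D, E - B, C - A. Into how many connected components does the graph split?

F is isolated — a component by itself.
Starting from B we can reach B, E. That is one component of size 2.
Starting from A we can reach A, C, D. That is one component of size 3.
Total: 3 components.

3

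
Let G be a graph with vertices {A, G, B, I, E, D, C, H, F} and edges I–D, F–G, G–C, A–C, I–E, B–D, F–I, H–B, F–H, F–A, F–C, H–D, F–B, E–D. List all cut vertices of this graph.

F

Removing F increases the component count from 1 to 2, so F is a cut vertex.
By contrast removing A leaves 1 component; it is not a cut vertex. No other vertex is a cut vertex either.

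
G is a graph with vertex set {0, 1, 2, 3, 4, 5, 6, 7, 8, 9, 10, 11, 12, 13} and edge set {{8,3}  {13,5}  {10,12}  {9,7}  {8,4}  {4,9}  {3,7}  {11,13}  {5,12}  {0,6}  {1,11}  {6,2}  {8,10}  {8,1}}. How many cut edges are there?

2

The edges on the cycle 8-4-9-7-3-8 are not bridges since each lies on that cycle.
But removing 6 - 2 disconnects 6 from 2; removing 0 - 6 disconnects 0 from 6 — these are bridges.
That makes 2 bridges.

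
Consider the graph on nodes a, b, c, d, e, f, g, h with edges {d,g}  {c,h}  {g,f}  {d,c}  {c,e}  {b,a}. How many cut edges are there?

removing g-f disconnects g from f; removing g-d disconnects g from d; removing c-e disconnects c from e; removing b-a disconnects b from a — these are bridges.
In total 6 edges are bridges.

6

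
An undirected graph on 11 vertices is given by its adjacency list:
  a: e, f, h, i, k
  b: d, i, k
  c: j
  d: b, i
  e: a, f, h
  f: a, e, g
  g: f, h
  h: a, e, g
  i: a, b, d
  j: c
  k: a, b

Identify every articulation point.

a

Removing a increases the component count from 2 to 3, so a is a cut vertex.
By contrast removing e leaves 2 components; it is not a cut vertex. No other vertex is a cut vertex either.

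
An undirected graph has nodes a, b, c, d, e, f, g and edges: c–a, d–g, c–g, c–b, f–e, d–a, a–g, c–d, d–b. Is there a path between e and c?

No

The component containing e is {e, f}, and c is not in it.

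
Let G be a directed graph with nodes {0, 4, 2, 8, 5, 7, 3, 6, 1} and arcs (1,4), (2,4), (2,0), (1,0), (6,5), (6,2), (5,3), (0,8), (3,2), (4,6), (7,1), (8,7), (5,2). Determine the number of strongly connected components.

1

{0, 1, 2, 3, 4, 5, 6, 7, 8} are all mutually reachable — one SCC of size 9.
That gives 1 strongly connected component.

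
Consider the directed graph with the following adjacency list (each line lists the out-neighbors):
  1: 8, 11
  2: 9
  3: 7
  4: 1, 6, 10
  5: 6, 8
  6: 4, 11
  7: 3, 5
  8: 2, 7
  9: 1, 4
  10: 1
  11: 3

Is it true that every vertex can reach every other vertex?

Yes

From 4 we can reach every vertex (1, 2, 3, 4, 5, 6, 7, 8, 9, 10, 11), and every vertex can reach 4 (1, 2, 3, 4, 5, 6, 7, 8, 9, 10, 11). So the whole graph is one strongly connected component.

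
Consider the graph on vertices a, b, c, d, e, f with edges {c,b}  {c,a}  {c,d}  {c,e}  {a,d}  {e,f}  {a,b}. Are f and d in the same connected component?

Yes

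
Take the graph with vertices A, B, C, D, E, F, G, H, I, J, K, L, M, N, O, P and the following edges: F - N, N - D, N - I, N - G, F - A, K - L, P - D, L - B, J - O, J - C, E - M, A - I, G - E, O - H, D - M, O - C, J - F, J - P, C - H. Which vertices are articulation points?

J, L

Removing J increases the component count from 2 to 3, so J is a cut vertex.
Removing L increases the component count from 2 to 3, so L is a cut vertex.
By contrast removing M leaves 2 components; it is not a cut vertex. No other vertex is a cut vertex either.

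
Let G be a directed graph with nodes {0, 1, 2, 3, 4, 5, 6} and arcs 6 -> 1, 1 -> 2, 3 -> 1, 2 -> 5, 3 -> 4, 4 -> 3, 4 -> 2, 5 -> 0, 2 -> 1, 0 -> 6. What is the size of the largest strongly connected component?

{0, 1, 2, 5, 6} are all mutually reachable — one SCC of size 5.
{3, 4} are all mutually reachable — one SCC of size 2.
The largest has 5 vertices.

5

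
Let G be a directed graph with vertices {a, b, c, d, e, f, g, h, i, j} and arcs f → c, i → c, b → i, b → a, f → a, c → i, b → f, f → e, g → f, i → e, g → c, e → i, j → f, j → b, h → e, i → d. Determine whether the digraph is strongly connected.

No

There is no directed path from i to f, so the graph is not strongly connected.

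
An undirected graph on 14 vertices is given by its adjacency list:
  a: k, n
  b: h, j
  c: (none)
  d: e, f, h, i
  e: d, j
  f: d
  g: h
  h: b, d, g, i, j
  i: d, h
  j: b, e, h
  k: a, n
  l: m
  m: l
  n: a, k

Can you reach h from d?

From d we can reach b, d, e, f, g, h, i, j, which includes h.

Yes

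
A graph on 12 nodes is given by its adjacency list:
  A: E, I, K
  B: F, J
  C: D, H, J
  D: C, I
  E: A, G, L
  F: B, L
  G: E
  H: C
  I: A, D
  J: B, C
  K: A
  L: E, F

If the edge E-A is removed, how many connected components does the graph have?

1

E and A are still connected via E-L-F-B-J-C-D-I-A, so the component count stays at 1.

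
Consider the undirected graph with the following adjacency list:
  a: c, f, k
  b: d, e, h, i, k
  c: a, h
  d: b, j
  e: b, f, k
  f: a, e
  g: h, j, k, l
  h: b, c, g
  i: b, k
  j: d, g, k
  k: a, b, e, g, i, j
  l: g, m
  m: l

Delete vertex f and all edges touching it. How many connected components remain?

With f gone, the remaining components are: {a, b, c, d, e, g, h, i, j, k, l, m}.
That is 1 component.

1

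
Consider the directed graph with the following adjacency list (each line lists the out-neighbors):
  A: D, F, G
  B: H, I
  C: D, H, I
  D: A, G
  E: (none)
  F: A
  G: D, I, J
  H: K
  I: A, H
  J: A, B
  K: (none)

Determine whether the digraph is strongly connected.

No

There is no directed path from H to I, so the graph is not strongly connected.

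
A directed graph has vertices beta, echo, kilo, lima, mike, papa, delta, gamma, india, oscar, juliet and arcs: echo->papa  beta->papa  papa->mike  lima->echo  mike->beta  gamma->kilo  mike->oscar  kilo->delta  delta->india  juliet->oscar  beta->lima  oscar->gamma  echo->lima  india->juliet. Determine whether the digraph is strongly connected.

No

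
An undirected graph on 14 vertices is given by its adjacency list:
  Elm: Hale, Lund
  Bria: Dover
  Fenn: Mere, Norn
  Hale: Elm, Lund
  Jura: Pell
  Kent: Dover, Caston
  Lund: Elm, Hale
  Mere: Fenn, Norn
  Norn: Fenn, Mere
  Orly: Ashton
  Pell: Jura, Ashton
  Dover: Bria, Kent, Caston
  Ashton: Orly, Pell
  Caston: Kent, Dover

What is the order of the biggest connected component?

Starting from Elm we can reach Elm, Hale, Lund. That is one component of size 3.
Starting from Fenn we can reach Fenn, Mere, Norn. That is one component of size 3.
Starting from Bria we can reach Bria, Kent, Dover, Caston. That is one component of size 4.
Starting from Jura we can reach Jura, Orly, Pell, Ashton. That is one component of size 4.
The largest has 4 vertices.

4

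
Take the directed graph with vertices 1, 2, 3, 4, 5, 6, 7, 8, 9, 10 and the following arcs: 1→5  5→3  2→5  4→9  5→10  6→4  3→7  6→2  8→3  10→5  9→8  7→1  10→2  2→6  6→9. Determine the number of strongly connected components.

{1, 2, 3, 4, 5, 6, 7, 8, 9, 10} are all mutually reachable — one SCC of size 10.
That gives 1 strongly connected component.

1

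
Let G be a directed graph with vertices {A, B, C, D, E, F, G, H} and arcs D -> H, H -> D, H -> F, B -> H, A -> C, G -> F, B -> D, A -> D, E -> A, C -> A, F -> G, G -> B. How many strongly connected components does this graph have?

{B, D, F, G, H} are all mutually reachable — one SCC of size 5.
{A, C} are all mutually reachable — one SCC of size 2.
{E} is an SCC by itself.
That gives 3 strongly connected components.

3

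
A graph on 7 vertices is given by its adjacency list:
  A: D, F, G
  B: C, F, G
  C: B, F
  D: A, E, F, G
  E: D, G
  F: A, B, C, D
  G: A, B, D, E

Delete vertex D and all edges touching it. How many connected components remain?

1

With D gone, the remaining components are: {A, B, C, E, F, G}.
That is 1 component.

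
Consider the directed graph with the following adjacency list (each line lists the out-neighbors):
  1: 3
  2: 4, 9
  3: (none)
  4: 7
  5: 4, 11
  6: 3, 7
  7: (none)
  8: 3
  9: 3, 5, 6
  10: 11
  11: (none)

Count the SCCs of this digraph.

11

{11} is an SCC by itself.
{10} is an SCC by itself.
{8} is an SCC by itself.
{6} is an SCC by itself.
{7} is an SCC by itself.
(and 6 more singleton SCCs)
That gives 11 strongly connected components.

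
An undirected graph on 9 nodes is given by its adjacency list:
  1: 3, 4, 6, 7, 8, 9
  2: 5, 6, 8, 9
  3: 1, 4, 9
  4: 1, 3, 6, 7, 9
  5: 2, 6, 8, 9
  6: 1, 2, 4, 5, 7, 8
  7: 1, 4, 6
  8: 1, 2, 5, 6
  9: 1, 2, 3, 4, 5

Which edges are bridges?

The edges on the cycle 1-4-7-1 are not bridges since each lies on that cycle.
Every edge lies on some cycle, so there are no bridges.

none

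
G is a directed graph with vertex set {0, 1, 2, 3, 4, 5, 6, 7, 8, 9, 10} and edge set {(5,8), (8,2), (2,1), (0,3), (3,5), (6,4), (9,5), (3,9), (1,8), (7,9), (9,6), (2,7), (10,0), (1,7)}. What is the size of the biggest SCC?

6

{1, 2, 5, 7, 8, 9} are all mutually reachable — one SCC of size 6.
{4} is an SCC by itself.
{3} is an SCC by itself.
{0} is an SCC by itself.
{6} is an SCC by itself.
(and 1 more singleton SCC)
The largest has 6 vertices.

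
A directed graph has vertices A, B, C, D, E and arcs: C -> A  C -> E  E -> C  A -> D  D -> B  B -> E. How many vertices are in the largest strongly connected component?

{A, B, C, D, E} are all mutually reachable — one SCC of size 5.
The largest has 5 vertices.

5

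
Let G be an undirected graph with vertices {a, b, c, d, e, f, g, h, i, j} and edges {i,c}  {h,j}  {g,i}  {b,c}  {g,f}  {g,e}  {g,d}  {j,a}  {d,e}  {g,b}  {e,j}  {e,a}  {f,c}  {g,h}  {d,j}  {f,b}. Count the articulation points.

Removing g increases the component count from 1 to 2, so g is a cut vertex.
By contrast removing f leaves 1 component; it is not a cut vertex. No other vertex is a cut vertex either.

1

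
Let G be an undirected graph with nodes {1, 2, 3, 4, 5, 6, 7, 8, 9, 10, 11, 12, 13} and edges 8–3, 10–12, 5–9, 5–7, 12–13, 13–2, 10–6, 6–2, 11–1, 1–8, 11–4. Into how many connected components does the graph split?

3

Starting from 5 we can reach 5, 7, 9. That is one component of size 3.
Starting from 1 we can reach 1, 3, 4, 8, 11. That is one component of size 5.
Starting from 2 we can reach 2, 6, 10, 12, 13. That is one component of size 5.
Total: 3 components.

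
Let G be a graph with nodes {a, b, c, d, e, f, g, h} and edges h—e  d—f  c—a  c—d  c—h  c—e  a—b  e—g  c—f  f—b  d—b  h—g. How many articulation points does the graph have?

1

Removing c increases the component count from 1 to 2, so c is a cut vertex.
By contrast removing d leaves 1 component; it is not a cut vertex. No other vertex is a cut vertex either.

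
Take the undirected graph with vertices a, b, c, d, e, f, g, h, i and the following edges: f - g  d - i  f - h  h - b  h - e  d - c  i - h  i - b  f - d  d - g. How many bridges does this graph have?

2

The edges on the cycle i-h-b-i are not bridges since each lies on that cycle.
But removing h - e disconnects h from e; removing d - c disconnects d from c — these are bridges.
That makes 2 bridges.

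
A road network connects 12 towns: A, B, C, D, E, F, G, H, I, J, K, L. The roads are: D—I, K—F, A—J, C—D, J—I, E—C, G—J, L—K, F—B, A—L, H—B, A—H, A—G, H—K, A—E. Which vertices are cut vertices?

A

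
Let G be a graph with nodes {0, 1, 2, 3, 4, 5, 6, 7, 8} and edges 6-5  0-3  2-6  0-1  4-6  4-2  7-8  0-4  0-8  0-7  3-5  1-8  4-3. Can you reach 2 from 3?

From 3 we can reach 0, 1, 2, 3, 4, 5, 6, 7, 8, which includes 2.

Yes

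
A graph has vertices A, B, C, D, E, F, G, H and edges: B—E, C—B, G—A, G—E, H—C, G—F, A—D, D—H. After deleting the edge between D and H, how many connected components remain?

D and H are still connected via D-A-G-E-B-C-H, so the component count stays at 1.

1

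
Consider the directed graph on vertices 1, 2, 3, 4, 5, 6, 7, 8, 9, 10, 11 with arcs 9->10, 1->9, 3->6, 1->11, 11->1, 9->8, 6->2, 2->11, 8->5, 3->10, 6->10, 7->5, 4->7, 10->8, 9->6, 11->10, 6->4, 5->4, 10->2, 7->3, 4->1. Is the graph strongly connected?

From 9 we can reach every vertex (1, 2, 3, 4, 5, 6, 7, 8, 9, 10, 11), and every vertex can reach 9 (1, 2, 3, 4, 5, 6, 7, 8, 9, 10, 11). So the whole graph is one strongly connected component.

Yes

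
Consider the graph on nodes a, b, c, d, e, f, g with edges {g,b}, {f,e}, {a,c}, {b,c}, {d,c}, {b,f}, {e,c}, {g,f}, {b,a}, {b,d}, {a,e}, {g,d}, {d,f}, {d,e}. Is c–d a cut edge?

After removing c–d, the path c-b-d still connects them, so the edge is not a bridge.

No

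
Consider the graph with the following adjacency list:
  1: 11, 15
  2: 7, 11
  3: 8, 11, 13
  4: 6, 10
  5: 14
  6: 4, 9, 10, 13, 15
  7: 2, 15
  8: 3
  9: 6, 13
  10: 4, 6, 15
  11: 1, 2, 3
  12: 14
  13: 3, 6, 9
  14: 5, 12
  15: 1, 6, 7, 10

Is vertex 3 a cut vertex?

Deleting 3 raises the number of components from 2 to 3, so 3 is a cut vertex.

Yes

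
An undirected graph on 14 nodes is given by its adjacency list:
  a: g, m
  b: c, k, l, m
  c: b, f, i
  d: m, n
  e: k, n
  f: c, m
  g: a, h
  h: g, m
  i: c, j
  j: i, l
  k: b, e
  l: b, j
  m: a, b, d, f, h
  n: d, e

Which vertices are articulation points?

m

Removing m increases the component count from 1 to 2, so m is a cut vertex.
By contrast removing e leaves 1 component; it is not a cut vertex. No other vertex is a cut vertex either.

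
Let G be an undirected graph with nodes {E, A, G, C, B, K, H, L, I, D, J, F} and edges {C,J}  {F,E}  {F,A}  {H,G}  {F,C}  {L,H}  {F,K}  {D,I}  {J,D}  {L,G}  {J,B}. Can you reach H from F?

No

The component containing F is {A, B, C, D, E, F, I, J, K}, and H is not in it.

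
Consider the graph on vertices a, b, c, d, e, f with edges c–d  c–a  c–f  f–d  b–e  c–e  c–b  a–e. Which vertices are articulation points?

c

Removing c increases the component count from 1 to 2, so c is a cut vertex.
By contrast removing a leaves 1 component; it is not a cut vertex. No other vertex is a cut vertex either.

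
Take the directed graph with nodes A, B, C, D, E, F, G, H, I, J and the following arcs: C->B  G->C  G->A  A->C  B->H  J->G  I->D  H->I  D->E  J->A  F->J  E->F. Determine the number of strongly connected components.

{A, B, C, D, E, F, G, H, I, J} are all mutually reachable — one SCC of size 10.
That gives 1 strongly connected component.

1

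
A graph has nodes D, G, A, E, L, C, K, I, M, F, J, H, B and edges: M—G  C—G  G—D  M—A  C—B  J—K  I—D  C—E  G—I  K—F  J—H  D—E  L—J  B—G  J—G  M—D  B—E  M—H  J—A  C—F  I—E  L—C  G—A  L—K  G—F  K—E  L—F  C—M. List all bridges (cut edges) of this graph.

none

The edges on the cycle L-J-K-E-I-G-B-C-L are not bridges since each lies on that cycle.
Every edge lies on some cycle, so there are no bridges.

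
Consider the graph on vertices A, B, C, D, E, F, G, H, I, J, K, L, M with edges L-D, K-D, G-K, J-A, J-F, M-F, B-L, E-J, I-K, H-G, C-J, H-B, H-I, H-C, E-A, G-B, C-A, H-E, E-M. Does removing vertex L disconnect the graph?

Deleting L leaves 1 component (was 1) (its neighbors B, D remain connected to each other), so L is not a cut vertex.

No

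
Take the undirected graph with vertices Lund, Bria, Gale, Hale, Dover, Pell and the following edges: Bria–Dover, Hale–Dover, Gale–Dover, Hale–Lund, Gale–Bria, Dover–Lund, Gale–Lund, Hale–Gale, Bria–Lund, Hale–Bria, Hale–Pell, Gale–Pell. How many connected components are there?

Starting from Bria we can reach Bria, Gale, Hale, Lund, Pell, Dover. That is one component of size 6.
Total: 1 component.

1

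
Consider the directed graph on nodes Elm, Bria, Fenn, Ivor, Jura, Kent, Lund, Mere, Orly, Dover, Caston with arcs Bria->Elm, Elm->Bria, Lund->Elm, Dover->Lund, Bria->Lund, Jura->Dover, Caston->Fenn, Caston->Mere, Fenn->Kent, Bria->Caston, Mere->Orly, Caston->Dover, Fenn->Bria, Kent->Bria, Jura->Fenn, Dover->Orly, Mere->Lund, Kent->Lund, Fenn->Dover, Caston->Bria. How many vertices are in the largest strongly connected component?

{Elm, Bria, Fenn, Kent, Lund, Mere, Dover, Caston} are all mutually reachable — one SCC of size 8.
{Jura} is an SCC by itself.
{Ivor} is an SCC by itself.
{Orly} is an SCC by itself.
The largest has 8 vertices.

8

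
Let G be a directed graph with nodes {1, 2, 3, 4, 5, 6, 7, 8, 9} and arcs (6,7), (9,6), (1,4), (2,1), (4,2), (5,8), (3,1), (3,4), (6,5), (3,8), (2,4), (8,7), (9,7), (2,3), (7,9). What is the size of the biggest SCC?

{5, 6, 7, 8, 9} are all mutually reachable — one SCC of size 5.
{1, 2, 3, 4} are all mutually reachable — one SCC of size 4.
The largest has 5 vertices.

5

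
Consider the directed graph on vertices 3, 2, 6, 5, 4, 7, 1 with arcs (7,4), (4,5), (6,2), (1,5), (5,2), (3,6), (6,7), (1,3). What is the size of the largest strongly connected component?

1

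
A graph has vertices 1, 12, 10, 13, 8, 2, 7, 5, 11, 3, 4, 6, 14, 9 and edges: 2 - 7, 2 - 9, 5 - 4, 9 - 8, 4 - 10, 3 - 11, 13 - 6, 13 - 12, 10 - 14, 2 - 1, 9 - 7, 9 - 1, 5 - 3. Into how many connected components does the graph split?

3

Starting from 6 we can reach 6, 12, 13. That is one component of size 3.
Starting from 1 we can reach 1, 2, 7, 8, 9. That is one component of size 5.
Starting from 3 we can reach 3, 4, 5, 10, 11, 14. That is one component of size 6.
Total: 3 components.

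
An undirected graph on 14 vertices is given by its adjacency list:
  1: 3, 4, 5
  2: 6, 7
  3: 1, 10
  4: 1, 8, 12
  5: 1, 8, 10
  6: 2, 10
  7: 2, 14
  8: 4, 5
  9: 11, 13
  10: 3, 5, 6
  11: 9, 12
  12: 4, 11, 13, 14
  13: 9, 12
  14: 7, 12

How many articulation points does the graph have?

1

Removing 12 increases the component count from 1 to 2, so 12 is a cut vertex.
By contrast removing 7 leaves 1 component; it is not a cut vertex. No other vertex is a cut vertex either.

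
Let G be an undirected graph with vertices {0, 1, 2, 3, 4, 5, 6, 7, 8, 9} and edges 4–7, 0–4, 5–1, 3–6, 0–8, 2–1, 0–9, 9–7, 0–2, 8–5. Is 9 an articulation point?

Deleting 9 leaves 2 components (was 2), so 9 is not a cut vertex.

No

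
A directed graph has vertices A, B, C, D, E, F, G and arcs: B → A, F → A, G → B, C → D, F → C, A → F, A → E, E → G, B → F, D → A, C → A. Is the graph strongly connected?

Yes

From B we can reach every vertex (A, B, C, D, E, F, G), and every vertex can reach B (A, B, C, D, E, F, G). So the whole graph is one strongly connected component.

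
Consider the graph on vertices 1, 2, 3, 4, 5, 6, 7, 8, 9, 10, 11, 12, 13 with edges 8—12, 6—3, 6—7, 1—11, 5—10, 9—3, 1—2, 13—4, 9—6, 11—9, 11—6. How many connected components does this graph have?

4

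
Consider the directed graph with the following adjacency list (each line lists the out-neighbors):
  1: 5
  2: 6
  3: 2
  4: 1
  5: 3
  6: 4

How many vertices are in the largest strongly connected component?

6

{1, 2, 3, 4, 5, 6} are all mutually reachable — one SCC of size 6.
The largest has 6 vertices.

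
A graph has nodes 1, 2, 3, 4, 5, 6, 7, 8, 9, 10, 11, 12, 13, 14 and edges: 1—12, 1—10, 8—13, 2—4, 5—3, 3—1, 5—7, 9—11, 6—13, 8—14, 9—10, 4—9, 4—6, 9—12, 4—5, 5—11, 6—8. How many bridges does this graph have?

The edges on the cycle 6-8-13-6 are not bridges since each lies on that cycle.
But removing 8—14 disconnects 8 from 14; removing 4—6 disconnects 4 from 6; removing 5—7 disconnects 5 from 7; removing 4—2 disconnects 4 from 2 — these are bridges.
That makes 4 bridges.

4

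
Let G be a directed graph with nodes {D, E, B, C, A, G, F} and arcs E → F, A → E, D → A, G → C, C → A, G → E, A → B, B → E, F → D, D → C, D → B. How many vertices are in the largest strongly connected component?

{A, B, C, D, E, F} are all mutually reachable — one SCC of size 6.
{G} is an SCC by itself.
The largest has 6 vertices.

6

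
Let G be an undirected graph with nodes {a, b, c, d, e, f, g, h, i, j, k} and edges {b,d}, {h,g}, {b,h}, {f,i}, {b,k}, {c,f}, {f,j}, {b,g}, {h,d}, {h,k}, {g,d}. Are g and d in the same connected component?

Yes

From g we can reach b, d, g, h, k, which includes d.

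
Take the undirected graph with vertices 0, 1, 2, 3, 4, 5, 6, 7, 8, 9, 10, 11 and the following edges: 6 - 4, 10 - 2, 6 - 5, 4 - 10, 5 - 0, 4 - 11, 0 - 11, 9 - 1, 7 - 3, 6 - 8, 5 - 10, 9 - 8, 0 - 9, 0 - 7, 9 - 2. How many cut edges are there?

The edges on the cycle 6-5-0-9-2-10-4-6 are not bridges since each lies on that cycle.
But removing 9 - 1 disconnects 9 from 1; removing 7 - 3 disconnects 7 from 3; removing 7 - 0 disconnects 7 from 0 — these are bridges.
That makes 3 bridges.

3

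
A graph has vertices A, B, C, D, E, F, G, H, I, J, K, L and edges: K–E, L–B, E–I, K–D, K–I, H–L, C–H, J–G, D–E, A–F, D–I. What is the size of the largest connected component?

4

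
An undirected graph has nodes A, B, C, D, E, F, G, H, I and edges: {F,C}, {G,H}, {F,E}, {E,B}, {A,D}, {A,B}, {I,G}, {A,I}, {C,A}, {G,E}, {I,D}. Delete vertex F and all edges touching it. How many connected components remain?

1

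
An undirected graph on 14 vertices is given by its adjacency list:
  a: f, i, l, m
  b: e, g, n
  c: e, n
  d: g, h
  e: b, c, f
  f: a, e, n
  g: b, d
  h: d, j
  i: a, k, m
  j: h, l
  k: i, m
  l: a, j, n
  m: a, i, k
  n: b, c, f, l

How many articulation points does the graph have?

1

Removing a increases the component count from 1 to 2, so a is a cut vertex.
By contrast removing l leaves 1 component; it is not a cut vertex. No other vertex is a cut vertex either.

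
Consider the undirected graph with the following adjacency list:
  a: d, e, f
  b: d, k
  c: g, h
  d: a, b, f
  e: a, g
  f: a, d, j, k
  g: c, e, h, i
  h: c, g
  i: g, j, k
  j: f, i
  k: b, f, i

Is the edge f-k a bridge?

No

After removing f-k, the path f-j-i-k still connects them, so the edge is not a bridge.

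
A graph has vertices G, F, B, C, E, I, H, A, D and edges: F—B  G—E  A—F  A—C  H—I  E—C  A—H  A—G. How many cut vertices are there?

3

Removing A increases the component count from 2 to 4, so A is a cut vertex.
Removing F increases the component count from 2 to 3, so F is a cut vertex.
Removing H increases the component count from 2 to 3, so H is a cut vertex.
By contrast removing I leaves 2 components; it is not a cut vertex. No other vertex is a cut vertex either.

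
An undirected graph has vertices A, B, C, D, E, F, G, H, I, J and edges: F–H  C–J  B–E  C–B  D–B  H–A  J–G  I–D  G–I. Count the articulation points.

2

Removing B increases the component count from 2 to 3, so B is a cut vertex.
Removing H increases the component count from 2 to 3, so H is a cut vertex.
By contrast removing D leaves 2 components; it is not a cut vertex. No other vertex is a cut vertex either.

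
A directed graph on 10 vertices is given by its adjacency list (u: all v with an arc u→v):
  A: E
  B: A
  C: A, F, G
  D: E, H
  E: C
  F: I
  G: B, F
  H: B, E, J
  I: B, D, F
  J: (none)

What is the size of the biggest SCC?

{A, B, C, D, E, F, G, H, I} are all mutually reachable — one SCC of size 9.
{J} is an SCC by itself.
The largest has 9 vertices.

9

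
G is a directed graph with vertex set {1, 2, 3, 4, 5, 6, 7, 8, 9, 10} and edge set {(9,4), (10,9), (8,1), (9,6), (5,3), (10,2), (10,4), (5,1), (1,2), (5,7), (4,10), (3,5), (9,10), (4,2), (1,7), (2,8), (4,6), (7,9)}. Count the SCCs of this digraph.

3

{1, 2, 4, 7, 8, 9, 10} are all mutually reachable — one SCC of size 7.
{3, 5} are all mutually reachable — one SCC of size 2.
{6} is an SCC by itself.
That gives 3 strongly connected components.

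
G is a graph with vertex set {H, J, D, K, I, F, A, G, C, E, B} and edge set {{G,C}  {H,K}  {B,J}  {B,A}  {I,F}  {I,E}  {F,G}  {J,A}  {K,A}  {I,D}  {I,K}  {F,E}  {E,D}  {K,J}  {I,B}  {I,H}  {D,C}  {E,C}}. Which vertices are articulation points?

I

Removing I increases the component count from 1 to 2, so I is a cut vertex.
By contrast removing E leaves 1 component; it is not a cut vertex. No other vertex is a cut vertex either.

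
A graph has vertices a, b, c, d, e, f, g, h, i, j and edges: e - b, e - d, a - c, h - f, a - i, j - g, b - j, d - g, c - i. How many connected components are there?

Starting from f we can reach f, h. That is one component of size 2.
Starting from a we can reach a, c, i. That is one component of size 3.
Starting from b we can reach b, d, e, g, j. That is one component of size 5.
Total: 3 components.

3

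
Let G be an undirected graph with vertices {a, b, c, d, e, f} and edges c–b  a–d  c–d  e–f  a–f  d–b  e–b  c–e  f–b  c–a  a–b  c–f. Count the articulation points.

0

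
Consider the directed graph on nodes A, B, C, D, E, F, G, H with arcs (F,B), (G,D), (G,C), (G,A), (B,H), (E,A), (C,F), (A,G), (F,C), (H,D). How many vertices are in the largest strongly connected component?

{A, G} are all mutually reachable — one SCC of size 2.
{C, F} are all mutually reachable — one SCC of size 2.
{D} is an SCC by itself.
{H} is an SCC by itself.
{B} is an SCC by itself.
(and 1 more singleton SCC)
The largest has 2 vertices.

2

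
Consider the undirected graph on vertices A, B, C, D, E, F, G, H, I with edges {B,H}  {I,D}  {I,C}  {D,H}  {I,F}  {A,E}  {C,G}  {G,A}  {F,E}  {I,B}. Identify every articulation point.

I

Removing I increases the component count from 1 to 2, so I is a cut vertex.
By contrast removing G leaves 1 component; it is not a cut vertex. No other vertex is a cut vertex either.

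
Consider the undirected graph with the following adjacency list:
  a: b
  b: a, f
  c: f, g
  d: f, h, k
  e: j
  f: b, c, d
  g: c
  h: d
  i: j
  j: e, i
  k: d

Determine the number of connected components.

Starting from e we can reach e, i, j. That is one component of size 3.
Starting from a we can reach a, b, c, d, f, g, h, k. That is one component of size 8.
Total: 2 components.

2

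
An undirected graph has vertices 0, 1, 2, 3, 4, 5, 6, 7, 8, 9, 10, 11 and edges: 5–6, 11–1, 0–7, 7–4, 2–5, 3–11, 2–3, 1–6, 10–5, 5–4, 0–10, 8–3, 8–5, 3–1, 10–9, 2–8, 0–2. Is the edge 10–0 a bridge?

After removing 10–0, the path 10-5-2-0 still connects them, so the edge is not a bridge.

No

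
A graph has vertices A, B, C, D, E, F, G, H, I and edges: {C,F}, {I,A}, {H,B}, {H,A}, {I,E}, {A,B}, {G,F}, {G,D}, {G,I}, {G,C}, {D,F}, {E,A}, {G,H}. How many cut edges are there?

The edges on the cycle I-E-A-I are not bridges since each lies on that cycle.
Every edge lies on some cycle, so there are no bridges.

0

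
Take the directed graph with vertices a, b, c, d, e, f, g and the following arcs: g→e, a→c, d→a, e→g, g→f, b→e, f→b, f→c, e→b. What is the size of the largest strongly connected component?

4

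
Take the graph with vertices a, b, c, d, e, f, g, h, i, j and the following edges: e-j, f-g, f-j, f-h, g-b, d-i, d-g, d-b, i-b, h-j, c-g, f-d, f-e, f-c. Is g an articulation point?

No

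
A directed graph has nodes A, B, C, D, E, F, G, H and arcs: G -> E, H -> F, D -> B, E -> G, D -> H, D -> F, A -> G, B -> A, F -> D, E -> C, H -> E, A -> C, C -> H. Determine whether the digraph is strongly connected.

From H we can reach every vertex (A, B, C, D, E, F, G, H), and every vertex can reach H (A, B, C, D, E, F, G, H). So the whole graph is one strongly connected component.

Yes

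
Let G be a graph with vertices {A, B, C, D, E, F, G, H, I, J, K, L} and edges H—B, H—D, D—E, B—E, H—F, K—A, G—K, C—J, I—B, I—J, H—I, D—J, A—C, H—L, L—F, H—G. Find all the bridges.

none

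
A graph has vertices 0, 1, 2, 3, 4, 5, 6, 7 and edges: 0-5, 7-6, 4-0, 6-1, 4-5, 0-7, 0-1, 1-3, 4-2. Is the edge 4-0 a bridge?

After removing 4-0, the path 4-5-0 still connects them, so the edge is not a bridge.

No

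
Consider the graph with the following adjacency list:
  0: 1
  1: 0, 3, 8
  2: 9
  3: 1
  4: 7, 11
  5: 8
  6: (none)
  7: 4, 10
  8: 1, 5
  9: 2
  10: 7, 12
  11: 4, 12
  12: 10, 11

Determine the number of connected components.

4

6 is isolated — a component by itself.
Starting from 2 we can reach 2, 9. That is one component of size 2.
Starting from 0 we can reach 0, 1, 3, 5, 8. That is one component of size 5.
Starting from 4 we can reach 4, 7, 10, 11, 12. That is one component of size 5.
Total: 4 components.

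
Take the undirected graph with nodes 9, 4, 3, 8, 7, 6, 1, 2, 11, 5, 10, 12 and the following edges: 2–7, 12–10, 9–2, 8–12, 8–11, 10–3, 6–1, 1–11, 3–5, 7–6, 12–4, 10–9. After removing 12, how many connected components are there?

2

With 12 gone, the remaining components are: {4}; {1, 2, 3, 5, 6, 7, 8, 9, 10, 11}.
That is 2 components.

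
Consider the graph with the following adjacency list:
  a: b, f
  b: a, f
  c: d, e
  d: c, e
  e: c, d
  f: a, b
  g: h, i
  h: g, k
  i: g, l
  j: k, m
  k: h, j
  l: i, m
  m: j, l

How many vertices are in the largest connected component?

Starting from a we can reach a, b, f. That is one component of size 3.
Starting from c we can reach c, d, e. That is one component of size 3.
Starting from g we can reach g, h, i, j, k, l, m. That is one component of size 7.
The largest has 7 vertices.

7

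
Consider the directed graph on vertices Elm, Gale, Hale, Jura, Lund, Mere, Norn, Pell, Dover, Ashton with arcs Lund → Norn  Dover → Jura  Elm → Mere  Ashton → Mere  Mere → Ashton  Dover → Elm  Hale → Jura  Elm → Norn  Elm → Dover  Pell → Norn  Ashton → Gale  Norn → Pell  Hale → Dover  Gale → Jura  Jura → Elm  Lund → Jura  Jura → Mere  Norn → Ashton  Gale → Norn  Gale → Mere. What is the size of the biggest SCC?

{Elm, Gale, Jura, Mere, Norn, Pell, Dover, Ashton} are all mutually reachable — one SCC of size 8.
{Hale} is an SCC by itself.
{Lund} is an SCC by itself.
The largest has 8 vertices.

8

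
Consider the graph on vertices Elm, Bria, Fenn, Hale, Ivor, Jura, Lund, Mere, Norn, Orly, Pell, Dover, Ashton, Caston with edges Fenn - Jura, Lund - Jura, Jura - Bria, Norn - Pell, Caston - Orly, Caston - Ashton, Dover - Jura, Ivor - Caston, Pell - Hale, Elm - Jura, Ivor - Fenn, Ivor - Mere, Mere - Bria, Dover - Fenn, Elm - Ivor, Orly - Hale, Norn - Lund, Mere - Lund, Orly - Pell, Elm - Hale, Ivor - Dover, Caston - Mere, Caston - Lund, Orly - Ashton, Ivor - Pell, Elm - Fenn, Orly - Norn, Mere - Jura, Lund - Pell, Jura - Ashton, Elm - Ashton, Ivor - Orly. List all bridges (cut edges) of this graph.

none

The edges on the cycle Elm-Ivor-Dover-Fenn-Elm are not bridges since each lies on that cycle.
Every edge lies on some cycle, so there are no bridges.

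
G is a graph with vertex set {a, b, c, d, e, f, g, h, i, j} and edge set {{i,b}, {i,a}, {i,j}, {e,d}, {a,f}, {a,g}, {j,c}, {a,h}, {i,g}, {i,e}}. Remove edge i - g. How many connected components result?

1

i and g are still connected via i-a-g, so the component count stays at 1.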